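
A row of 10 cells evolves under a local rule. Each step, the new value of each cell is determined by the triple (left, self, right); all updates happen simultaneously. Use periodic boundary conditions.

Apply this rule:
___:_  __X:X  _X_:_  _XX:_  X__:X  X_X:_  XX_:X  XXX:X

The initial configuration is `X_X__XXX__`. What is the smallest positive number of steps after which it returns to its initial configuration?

20

___XX_XXXX
X_X_X__XXX
X____XX_XX
XX__X_X__X
XXXX___XX_
_XXXX_X_X_
X_XXX____X
X__XXX__X_
_XX_XXXX__
X_X__XXXX_
___XX_XXX_
__X_X__XXX
XX___XX_XX
XXX_X_X__X
XXX____XX_
_XXX__X_X_
X_XXXX___X
X__XXXX_X_
_XX_XXX___
X_X__XXX__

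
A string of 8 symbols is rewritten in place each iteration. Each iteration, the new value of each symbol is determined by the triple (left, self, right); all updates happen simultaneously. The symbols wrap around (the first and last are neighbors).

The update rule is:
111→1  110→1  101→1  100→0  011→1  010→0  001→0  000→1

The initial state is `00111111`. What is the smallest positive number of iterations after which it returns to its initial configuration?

iteration 1: 00111111

1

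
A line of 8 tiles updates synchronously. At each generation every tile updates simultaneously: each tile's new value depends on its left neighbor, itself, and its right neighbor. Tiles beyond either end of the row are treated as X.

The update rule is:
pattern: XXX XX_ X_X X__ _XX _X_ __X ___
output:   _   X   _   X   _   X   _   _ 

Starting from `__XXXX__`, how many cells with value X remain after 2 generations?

X____XX_
XX____X_
count of X: 3

3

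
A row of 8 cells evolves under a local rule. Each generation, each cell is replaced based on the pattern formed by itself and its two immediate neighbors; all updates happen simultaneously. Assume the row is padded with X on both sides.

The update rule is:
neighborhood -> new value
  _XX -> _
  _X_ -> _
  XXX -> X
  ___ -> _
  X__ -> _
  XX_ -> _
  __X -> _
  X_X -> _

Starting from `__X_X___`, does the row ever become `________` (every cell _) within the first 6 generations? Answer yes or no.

________
all cells are _ at generation 1

yes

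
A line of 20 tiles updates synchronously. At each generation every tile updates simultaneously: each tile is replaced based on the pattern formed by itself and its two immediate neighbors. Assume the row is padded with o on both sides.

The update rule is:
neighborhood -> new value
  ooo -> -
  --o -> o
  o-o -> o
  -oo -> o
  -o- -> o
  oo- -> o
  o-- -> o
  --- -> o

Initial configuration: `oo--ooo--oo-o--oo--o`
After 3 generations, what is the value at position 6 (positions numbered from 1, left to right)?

-

generation 1: -oooo-oooooooooooooo
generation 2: oo--ooo-------------
generation 3: -oooo-oooooooooooooo
position 6 holds -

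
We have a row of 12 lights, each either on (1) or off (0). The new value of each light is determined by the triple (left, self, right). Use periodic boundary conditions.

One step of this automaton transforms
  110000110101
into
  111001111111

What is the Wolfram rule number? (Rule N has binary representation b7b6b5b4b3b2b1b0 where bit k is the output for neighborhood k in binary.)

254

position 0: 111 → 1  (bit 7 = 1)
position 1: 110 → 1  (bit 6 = 1)
position 8: 101 → 1  (bit 5 = 1)
position 2: 100 → 1  (bit 4 = 1)
position 6: 011 → 1  (bit 3 = 1)
position 9: 010 → 1  (bit 2 = 1)
position 5: 001 → 1  (bit 1 = 1)
position 3: 000 → 0  (bit 0 = 0)
bits b7..b0 = 11111110 = 254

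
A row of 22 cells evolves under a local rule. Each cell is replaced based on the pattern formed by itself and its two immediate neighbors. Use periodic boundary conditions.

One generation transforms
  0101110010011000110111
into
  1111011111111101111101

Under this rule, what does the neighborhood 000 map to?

At position 14 the neighborhood is 000; the next row has 0 there.

0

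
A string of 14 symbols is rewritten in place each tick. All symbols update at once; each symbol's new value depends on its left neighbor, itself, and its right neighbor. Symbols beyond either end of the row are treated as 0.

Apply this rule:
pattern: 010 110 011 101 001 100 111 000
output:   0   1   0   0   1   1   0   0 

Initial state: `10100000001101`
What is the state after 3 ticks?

01000101010101

00010000010100
00101000100010
01000101010101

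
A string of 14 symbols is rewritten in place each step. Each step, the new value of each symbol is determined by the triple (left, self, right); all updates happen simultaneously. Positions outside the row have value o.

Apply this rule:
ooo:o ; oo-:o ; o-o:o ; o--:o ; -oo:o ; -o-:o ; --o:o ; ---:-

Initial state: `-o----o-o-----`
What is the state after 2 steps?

step 1: ooo--ooooo---o
step 2: ooooooooooo-oo

ooooooooooo-oo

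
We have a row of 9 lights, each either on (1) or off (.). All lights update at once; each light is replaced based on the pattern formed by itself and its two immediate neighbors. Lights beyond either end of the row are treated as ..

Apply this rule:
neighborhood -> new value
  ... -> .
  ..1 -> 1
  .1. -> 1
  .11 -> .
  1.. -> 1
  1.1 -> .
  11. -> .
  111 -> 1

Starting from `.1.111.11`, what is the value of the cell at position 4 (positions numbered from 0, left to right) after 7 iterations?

1

11..1....
..1111...
.1.11.1..
11....11.
..1..1..1
.11111111
1.111111.
position 4 holds 1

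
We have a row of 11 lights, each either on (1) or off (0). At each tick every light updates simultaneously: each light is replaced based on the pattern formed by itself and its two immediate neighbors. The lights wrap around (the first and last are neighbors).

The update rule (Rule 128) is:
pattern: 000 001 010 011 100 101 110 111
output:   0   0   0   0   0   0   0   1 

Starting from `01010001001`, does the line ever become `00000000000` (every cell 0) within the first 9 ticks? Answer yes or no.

00000000000
all cells are 0 at tick 1

yes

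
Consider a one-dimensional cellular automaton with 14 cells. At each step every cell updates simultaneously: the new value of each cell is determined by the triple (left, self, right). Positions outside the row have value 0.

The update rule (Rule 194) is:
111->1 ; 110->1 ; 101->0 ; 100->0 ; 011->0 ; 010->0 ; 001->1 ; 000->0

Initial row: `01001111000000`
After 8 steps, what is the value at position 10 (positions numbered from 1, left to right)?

0

10010111000000
00100011000000
01000101000000
10001000000000
00010000000000
00100000000000
01000000000000
10000000000000
position 10 holds 0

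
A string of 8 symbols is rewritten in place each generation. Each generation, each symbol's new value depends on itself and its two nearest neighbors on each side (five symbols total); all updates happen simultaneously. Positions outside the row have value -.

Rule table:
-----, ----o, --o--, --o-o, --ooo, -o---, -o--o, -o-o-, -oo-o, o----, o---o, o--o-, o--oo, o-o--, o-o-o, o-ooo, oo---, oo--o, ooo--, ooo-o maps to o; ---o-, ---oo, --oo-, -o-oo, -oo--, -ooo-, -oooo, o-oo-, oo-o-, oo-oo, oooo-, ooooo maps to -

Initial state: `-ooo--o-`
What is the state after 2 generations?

generation 1: -o-ooooo
generation 2: -o-o---o

-o-o---o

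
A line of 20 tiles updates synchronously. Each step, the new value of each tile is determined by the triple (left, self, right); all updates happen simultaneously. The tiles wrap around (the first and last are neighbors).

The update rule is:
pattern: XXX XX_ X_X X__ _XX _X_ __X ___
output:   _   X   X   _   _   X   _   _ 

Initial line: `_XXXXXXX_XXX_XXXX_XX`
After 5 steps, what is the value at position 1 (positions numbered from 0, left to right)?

X______XX__XX___XX_X
X_______X___X____XX_
X_______X___X_____XX
X_______X___X_______
X_______X___X_______
position 1 holds _

_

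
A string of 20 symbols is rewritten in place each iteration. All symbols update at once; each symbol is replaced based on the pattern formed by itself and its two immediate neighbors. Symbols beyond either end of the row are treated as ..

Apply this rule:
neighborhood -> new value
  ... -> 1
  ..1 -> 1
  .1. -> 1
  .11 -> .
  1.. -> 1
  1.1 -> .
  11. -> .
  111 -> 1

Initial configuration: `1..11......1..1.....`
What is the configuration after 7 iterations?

11111..1...111.11111

111..111111111111111
.1.11.1111111111111.
11.....11111111111.1
..11111.111111111..1
11.111...1111111.111
....1.111.11111...1.
11111..1...111.11111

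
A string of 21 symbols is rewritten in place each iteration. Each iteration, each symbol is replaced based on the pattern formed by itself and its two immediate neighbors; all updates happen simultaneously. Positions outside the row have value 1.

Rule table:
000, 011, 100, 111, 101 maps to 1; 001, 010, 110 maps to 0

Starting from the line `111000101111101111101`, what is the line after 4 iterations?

110101111011111011111

iteration 1: 110110011111011111011
iteration 2: 101101011110111110111
iteration 3: 011010111101111101111
iteration 4: 110101111011111011111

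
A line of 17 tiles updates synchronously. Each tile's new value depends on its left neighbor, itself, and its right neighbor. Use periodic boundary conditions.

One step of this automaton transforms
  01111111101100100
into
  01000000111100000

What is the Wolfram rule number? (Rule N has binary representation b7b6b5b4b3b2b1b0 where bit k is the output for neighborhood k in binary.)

104

position 2: 111 → 0  (bit 7 = 0)
position 8: 110 → 1  (bit 6 = 1)
position 9: 101 → 1  (bit 5 = 1)
position 12: 100 → 0  (bit 4 = 0)
position 1: 011 → 1  (bit 3 = 1)
position 14: 010 → 0  (bit 2 = 0)
position 0: 001 → 0  (bit 1 = 0)
position 16: 000 → 0  (bit 0 = 0)
bits b7..b0 = 01101000 = 104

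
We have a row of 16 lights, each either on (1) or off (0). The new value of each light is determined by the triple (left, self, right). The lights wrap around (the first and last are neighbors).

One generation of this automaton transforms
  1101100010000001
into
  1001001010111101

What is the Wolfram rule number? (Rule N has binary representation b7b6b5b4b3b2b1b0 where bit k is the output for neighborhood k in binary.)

position 0: 111 → 1  (bit 7 = 1)
position 1: 110 → 0  (bit 6 = 0)
position 2: 101 → 0  (bit 5 = 0)
position 5: 100 → 0  (bit 4 = 0)
position 3: 011 → 1  (bit 3 = 1)
position 8: 010 → 1  (bit 2 = 1)
position 7: 001 → 0  (bit 1 = 0)
position 6: 000 → 1  (bit 0 = 1)
bits b7..b0 = 10001101 = 141

141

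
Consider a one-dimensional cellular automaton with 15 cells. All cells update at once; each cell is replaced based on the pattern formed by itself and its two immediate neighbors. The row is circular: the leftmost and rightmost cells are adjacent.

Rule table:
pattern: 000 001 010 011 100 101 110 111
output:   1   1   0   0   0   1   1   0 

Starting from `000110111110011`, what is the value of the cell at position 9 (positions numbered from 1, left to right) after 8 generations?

1

011011000010101
101101011101010
010110100110101
101011001011010
010101010101101
101010101010110
010101010101011
101010101010101
position 9 holds 1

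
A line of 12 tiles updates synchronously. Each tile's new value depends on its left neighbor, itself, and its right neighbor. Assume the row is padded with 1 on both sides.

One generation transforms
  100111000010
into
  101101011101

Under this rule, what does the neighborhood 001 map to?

1

At position 2 the neighborhood is 001; the next row has 1 there.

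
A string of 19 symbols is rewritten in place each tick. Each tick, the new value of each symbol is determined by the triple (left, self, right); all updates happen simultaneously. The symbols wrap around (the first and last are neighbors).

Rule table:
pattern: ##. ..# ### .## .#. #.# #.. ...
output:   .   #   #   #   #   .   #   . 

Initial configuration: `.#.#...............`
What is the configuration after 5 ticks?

##.###.##......##.#

##.##..............
#..#.#............#
.###.##..........##
.##..#.#........##.
##.###.##......##.#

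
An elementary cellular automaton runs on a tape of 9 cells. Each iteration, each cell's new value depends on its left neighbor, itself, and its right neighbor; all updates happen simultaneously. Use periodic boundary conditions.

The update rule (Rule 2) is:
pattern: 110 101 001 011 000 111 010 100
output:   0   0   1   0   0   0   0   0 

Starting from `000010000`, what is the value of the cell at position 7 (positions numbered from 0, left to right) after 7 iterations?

000100000
001000000
010000000
100000000
000000001
000000010
000000100
position 7 holds 0

0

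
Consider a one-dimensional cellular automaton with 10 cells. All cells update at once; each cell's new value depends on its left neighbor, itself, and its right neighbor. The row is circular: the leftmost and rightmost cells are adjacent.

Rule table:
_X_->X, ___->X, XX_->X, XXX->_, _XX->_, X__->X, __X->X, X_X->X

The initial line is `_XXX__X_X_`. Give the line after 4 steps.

step 1: X__XXXXXXX
step 2: XXX_______
step 3: __XXXXXXXX
step 4: XX_______X

XX_______X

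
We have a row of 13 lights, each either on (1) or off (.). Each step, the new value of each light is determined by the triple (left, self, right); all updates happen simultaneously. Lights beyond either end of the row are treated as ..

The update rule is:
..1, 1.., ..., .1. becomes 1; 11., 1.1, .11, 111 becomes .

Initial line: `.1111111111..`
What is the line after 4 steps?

11111111111..

1..........11
11111111111..
...........11
11111111111..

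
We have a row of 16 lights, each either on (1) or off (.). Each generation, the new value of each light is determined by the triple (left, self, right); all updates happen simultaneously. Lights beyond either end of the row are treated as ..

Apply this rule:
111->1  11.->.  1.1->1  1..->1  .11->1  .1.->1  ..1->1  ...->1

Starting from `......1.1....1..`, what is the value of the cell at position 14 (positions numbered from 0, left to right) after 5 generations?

1

generation 1: 1111111111111111
generation 2: 111111111111111.
generation 3: 11111111111111.1
generation 4: 1111111111111.11
generation 5: 111111111111.11.
position 14 holds 1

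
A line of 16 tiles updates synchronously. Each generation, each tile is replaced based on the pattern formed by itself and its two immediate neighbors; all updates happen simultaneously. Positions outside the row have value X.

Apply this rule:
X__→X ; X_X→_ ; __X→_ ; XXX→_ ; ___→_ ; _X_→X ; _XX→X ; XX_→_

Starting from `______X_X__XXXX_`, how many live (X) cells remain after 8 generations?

7

X_____X_XX_X____
_X____X_X__XX___
_XX___X_XX_X_X__
_X_X__X_X__X_XX_
_X_XX_X_XX_X_X__
_X_X__X_X__X_XX_  (repeats generation 4; period 2)
generation 8: _X_X__X_X__X_XX_
count of X: 7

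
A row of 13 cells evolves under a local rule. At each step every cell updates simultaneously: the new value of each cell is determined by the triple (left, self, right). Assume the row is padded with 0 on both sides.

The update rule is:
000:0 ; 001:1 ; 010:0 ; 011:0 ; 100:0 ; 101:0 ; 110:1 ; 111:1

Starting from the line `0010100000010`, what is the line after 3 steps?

0000000010000

step 1: 0100000000100
step 2: 1000000001000
step 3: 0000000010000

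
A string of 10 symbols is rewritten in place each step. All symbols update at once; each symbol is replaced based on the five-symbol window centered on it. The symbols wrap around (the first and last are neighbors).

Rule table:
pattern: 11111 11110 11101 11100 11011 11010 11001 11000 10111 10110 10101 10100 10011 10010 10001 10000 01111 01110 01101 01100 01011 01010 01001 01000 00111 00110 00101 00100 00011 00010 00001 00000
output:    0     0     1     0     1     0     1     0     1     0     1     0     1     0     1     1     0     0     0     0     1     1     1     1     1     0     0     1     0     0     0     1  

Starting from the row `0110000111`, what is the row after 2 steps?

0010110010

1000100101
0010110010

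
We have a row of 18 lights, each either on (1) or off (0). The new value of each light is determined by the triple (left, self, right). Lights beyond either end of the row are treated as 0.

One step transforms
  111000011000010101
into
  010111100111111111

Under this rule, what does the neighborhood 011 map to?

0

At position 0 the neighborhood is 011; the next row has 0 there.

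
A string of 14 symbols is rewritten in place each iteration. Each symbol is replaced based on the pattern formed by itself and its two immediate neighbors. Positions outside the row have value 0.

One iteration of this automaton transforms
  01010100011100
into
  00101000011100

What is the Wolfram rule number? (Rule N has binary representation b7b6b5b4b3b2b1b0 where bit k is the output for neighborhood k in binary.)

232

position 10: 111 → 1  (bit 7 = 1)
position 11: 110 → 1  (bit 6 = 1)
position 2: 101 → 1  (bit 5 = 1)
position 6: 100 → 0  (bit 4 = 0)
position 9: 011 → 1  (bit 3 = 1)
position 1: 010 → 0  (bit 2 = 0)
position 0: 001 → 0  (bit 1 = 0)
position 7: 000 → 0  (bit 0 = 0)
bits b7..b0 = 11101000 = 232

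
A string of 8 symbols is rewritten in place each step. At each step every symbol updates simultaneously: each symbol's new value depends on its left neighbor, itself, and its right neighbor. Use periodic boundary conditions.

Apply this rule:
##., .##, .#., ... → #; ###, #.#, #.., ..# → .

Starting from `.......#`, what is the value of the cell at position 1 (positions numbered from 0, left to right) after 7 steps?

#

.#####.#
.#...#.#
.#.#.#.#
.#.#.#.#  (fixed point — unchanged through step 7)
position 1 holds #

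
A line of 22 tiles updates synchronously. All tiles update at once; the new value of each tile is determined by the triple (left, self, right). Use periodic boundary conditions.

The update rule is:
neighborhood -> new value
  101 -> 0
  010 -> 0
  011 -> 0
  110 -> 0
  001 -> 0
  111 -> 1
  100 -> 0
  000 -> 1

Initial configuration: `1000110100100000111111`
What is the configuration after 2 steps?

0000111111100100001110

step 1: 0010000000001110011111
step 2: 0000111111100100001110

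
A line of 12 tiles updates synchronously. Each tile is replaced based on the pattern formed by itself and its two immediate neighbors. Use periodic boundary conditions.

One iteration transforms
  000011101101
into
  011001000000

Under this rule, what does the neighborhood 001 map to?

At position 3 the neighborhood is 001; the next row has 0 there.

0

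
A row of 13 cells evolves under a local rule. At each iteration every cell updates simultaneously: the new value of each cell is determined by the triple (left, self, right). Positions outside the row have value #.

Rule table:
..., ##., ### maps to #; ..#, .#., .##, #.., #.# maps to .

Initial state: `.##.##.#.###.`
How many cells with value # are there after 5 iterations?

..#..#....##.
.......##..#.
.#####..#....
..####....##.
...###.##..#.
count of #: 6

6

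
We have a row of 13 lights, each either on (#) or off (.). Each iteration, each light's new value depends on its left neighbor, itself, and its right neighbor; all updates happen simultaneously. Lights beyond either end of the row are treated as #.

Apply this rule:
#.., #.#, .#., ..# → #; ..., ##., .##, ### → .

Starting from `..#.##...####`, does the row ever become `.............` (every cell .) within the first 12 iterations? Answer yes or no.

no

iteration 1: ####..#.#....
iteration 2: ....######..#
iteration 3: #..#......##.
iteration 4: .####....#..#
iteration 5: #....#..####.
iteration 6: .#..####....#
iteration 7: ####....#..#.
iteration 8: ....#..######
iteration 9: #..####......
iteration 10: .##....#....#
iteration 11: #..#..###..#.
iteration 12: .#####...####
iteration 12 is .#####...####, still not uniform .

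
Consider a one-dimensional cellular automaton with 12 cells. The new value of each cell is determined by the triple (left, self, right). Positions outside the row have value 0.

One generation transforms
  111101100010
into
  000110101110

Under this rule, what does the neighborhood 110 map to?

At position 3 the neighborhood is 110; the next row has 1 there.

1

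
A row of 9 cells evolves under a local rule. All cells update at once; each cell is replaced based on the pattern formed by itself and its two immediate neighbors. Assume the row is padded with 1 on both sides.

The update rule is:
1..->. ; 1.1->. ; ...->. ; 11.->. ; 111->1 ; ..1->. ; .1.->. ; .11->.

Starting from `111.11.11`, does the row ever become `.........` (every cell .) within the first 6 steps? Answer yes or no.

11......1
1........
.........
all cells are . at step 3

yes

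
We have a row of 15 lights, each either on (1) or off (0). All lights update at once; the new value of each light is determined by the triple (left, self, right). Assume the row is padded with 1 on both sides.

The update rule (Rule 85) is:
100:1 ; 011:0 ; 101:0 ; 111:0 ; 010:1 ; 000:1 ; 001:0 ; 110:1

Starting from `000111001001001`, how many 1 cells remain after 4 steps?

110001101101100
011100100100110
000110110110010
110010010011010
count of 1: 7

7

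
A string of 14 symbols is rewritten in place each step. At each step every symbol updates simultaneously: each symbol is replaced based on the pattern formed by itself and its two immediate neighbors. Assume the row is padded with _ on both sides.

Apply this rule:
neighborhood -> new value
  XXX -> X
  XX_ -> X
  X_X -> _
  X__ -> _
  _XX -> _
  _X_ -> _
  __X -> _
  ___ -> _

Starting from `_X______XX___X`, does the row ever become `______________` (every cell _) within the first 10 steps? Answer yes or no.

_________X____
______________
all cells are _ at step 2

yes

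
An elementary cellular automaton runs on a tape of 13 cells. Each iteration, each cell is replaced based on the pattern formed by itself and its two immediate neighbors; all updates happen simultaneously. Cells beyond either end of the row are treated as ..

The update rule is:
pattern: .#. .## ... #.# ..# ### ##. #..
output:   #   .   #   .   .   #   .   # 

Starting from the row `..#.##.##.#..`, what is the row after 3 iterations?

#.#.......###
#.#######..#.
#..#####.#.##

#..#####.#.##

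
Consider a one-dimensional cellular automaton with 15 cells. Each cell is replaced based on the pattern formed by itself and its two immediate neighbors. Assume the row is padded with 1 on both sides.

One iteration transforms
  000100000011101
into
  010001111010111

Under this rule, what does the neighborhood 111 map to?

At position 11 the neighborhood is 111; the next row has 0 there.

0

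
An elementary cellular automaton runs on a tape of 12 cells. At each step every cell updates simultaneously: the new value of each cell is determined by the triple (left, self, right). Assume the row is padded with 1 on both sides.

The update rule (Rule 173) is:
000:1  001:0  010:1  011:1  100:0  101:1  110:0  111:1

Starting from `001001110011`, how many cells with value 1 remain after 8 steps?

6

001001100011
001001001011
001001001111
001001001111  (fixed point — unchanged through step 8)
count of 1: 6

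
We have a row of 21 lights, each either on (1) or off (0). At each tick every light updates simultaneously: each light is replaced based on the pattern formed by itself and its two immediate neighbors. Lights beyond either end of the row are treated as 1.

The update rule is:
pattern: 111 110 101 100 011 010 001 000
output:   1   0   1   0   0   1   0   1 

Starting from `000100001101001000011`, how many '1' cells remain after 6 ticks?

8

010101100011001011001
111110001000001100000
111100101011100001110
111000111101001100101
110010011011000000110
100010000100011110001
count of 1: 8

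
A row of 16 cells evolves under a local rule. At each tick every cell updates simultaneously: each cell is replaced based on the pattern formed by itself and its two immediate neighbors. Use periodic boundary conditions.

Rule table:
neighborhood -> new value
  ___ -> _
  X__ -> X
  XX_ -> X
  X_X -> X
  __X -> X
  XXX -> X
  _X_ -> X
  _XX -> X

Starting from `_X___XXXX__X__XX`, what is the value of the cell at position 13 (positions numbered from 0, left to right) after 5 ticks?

X

tick 1: XXX_XXXXXXXXXXXX
tick 2: XXXXXXXXXXXXXXXX
tick 3: XXXXXXXXXXXXXXXX  (fixed point — unchanged through tick 5)
position 13 holds X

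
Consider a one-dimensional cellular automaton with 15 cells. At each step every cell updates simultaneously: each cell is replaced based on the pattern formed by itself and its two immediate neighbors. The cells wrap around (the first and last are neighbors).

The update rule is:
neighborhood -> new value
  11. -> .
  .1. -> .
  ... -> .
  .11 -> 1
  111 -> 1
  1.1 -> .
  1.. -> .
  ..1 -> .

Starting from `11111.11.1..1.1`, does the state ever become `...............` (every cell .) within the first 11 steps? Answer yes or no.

yes

step 1: 1111..1.......1
step 2: 111...........1
step 3: 11............1
step 4: 1.............1
step 5: ..............1
step 6: ...............
all cells are . at step 6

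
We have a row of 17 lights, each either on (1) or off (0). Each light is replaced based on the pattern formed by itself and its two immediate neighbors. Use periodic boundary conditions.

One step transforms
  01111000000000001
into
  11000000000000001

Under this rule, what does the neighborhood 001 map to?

At position 15 the neighborhood is 001; the next row has 0 there.

0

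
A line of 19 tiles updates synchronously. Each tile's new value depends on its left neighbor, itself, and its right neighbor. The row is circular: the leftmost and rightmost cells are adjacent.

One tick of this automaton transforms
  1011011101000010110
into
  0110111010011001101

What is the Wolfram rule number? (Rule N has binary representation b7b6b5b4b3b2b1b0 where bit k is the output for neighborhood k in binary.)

169

position 6: 111 → 1  (bit 7 = 1)
position 3: 110 → 0  (bit 6 = 0)
position 1: 101 → 1  (bit 5 = 1)
position 10: 100 → 0  (bit 4 = 0)
position 2: 011 → 1  (bit 3 = 1)
position 0: 010 → 0  (bit 2 = 0)
position 13: 001 → 0  (bit 1 = 0)
position 11: 000 → 1  (bit 0 = 1)
bits b7..b0 = 10101001 = 169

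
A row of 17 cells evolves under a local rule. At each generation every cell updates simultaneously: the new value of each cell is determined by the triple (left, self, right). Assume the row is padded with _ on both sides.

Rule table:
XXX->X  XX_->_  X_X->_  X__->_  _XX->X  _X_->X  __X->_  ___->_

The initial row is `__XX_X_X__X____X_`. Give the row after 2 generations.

__X__X_X__X____X_

__X__X_X__X____X_
__X__X_X__X____X_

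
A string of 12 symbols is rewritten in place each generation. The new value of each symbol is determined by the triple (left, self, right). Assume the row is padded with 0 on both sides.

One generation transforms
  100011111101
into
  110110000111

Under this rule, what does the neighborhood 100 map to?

1

At position 1 the neighborhood is 100; the next row has 1 there.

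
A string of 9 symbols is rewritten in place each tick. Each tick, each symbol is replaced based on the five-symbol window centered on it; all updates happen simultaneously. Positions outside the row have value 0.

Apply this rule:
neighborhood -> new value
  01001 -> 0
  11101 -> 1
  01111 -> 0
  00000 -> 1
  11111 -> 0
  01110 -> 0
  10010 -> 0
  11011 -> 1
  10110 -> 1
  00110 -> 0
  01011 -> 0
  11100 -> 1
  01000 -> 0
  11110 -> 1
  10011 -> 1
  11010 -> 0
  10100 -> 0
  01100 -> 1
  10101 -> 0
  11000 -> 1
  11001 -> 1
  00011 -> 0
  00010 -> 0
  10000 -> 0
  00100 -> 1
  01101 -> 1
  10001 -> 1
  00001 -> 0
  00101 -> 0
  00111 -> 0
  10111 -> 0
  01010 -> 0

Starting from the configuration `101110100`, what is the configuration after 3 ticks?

000010000
110010011
011010101

011010101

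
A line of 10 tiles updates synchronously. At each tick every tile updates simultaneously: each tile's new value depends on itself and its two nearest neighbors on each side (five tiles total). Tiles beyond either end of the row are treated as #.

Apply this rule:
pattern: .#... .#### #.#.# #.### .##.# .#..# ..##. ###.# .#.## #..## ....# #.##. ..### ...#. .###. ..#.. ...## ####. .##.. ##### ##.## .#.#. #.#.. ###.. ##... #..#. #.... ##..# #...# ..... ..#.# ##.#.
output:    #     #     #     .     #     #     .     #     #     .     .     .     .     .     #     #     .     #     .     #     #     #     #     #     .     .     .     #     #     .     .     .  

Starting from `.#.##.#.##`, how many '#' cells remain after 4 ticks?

tick 1: .##.#.##.#
tick 2: #.#.##.##.
tick 3: #.##.##.##
tick 4: ##.##.##.#
count of #: 7

7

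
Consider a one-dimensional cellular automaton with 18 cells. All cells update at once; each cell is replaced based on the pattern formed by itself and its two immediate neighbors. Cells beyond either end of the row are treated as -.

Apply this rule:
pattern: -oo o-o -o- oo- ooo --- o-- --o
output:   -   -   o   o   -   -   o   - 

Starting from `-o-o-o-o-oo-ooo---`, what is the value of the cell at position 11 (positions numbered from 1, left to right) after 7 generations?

-o-o-o-o--o---oo--
-o-o-o-oo-oo---oo-
-o-o-o--o--oo---oo
-o-o-oo-oo--oo---o
-o-o--o--oo--oo--o
-o-oo-oo--oo--oo-o
-o--o--oo--oo--o-o
position 11 holds -

-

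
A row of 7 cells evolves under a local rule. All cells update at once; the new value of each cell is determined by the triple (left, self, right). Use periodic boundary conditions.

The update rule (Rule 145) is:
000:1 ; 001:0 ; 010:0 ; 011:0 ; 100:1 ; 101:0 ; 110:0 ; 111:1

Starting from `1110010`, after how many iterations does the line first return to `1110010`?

iteration 1: 0101000
iteration 2: 0000111
iteration 3: 1110010

3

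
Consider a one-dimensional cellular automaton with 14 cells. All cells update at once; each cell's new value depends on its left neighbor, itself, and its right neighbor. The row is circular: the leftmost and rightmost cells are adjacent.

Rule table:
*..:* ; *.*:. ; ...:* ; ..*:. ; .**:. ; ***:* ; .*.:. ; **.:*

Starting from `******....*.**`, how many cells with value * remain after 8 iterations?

iteration 1: *********....*
iteration 2: ************..
iteration 3: .************.
iteration 4: ..************
iteration 5: *..***********
iteration 6: **..**********
iteration 7: ***..*********
iteration 8: ****..********
count of *: 12

12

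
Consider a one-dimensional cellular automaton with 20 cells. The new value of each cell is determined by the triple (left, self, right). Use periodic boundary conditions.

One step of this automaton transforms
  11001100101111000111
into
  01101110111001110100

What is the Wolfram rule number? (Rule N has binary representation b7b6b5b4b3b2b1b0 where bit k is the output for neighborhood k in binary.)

125

position 0: 111 → 0  (bit 7 = 0)
position 1: 110 → 1  (bit 6 = 1)
position 9: 101 → 1  (bit 5 = 1)
position 2: 100 → 1  (bit 4 = 1)
position 4: 011 → 1  (bit 3 = 1)
position 8: 010 → 1  (bit 2 = 1)
position 3: 001 → 0  (bit 1 = 0)
position 15: 000 → 1  (bit 0 = 1)
bits b7..b0 = 01111101 = 125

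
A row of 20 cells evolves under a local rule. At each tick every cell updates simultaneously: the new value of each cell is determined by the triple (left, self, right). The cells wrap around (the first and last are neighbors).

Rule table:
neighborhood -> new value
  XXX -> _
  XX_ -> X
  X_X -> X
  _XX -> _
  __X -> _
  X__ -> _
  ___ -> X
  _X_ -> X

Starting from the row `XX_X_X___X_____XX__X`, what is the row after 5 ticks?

X__XX___XXX__X_X____

tick 1: _XXXXX_X_X_XXX__X___
tick 2: _____XXXXXX__X__X_XX
tick 3: _XXX______X__X__XX_X
tick 4: X__X_XXXX_X__X___XXX
tick 5: X__XX___XXX__X_X____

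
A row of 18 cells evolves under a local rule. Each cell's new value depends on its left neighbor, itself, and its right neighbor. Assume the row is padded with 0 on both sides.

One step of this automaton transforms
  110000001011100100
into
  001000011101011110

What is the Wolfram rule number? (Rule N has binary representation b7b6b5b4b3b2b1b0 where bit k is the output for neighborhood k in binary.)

182

position 11: 111 → 1  (bit 7 = 1)
position 1: 110 → 0  (bit 6 = 0)
position 9: 101 → 1  (bit 5 = 1)
position 2: 100 → 1  (bit 4 = 1)
position 0: 011 → 0  (bit 3 = 0)
position 8: 010 → 1  (bit 2 = 1)
position 7: 001 → 1  (bit 1 = 1)
position 3: 000 → 0  (bit 0 = 0)
bits b7..b0 = 10110110 = 182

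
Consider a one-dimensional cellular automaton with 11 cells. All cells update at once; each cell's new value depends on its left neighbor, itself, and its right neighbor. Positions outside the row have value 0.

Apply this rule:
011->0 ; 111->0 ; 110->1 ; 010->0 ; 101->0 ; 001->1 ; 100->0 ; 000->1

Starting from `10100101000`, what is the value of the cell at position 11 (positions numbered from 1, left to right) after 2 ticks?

1

00001000011
11110011101
position 11 holds 1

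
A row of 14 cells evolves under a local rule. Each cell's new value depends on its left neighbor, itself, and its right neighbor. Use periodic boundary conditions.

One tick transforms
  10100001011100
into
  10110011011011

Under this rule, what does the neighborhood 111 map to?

1

At position 10 the neighborhood is 111; the next row has 1 there.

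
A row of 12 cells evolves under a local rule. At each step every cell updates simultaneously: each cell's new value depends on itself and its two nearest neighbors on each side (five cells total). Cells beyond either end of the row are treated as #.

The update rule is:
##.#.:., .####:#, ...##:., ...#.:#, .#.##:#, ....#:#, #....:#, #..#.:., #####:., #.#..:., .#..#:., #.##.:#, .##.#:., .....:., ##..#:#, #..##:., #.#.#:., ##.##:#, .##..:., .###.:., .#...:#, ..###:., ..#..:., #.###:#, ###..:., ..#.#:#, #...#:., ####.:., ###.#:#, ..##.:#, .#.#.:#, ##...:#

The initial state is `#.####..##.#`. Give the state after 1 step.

####..#.#.##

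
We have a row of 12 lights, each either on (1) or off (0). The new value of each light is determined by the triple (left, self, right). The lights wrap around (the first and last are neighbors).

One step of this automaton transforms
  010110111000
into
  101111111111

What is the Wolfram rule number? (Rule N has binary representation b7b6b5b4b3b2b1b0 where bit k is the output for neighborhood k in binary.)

251

position 7: 111 → 1  (bit 7 = 1)
position 4: 110 → 1  (bit 6 = 1)
position 2: 101 → 1  (bit 5 = 1)
position 9: 100 → 1  (bit 4 = 1)
position 3: 011 → 1  (bit 3 = 1)
position 1: 010 → 0  (bit 2 = 0)
position 0: 001 → 1  (bit 1 = 1)
position 10: 000 → 1  (bit 0 = 1)
bits b7..b0 = 11111011 = 251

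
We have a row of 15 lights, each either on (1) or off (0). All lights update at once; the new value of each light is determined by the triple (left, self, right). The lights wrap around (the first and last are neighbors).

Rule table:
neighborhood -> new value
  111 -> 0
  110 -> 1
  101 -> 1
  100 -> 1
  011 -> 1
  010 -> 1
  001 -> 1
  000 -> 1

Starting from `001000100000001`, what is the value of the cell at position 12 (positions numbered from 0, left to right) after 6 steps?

111111111111111
000000000000000
111111111111111  (repeats step 1; period 2)
step 6: 000000000000000
position 12 holds 0

0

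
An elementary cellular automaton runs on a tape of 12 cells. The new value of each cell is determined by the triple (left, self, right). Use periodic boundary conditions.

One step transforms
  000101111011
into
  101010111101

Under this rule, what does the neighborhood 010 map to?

At position 3 the neighborhood is 010; the next row has 0 there.

0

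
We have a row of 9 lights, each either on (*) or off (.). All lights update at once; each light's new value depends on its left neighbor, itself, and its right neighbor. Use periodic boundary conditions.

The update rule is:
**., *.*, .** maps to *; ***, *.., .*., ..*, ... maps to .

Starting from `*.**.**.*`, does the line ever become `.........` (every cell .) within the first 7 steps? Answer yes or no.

*********
.........
all cells are . at step 2

yes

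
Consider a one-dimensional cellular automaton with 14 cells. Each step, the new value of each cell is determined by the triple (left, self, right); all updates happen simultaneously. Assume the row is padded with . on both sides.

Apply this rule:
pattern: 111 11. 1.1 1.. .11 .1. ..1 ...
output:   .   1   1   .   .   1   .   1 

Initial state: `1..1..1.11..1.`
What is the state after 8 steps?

1..1..11.1..1.
1..1...111..1.
1..1.1...1..1.
1..111.1.1..1.
1....11111..1.
1.11.....1..1.
11.1.111.1..1.
.1111..111..1.

.1111..111..1.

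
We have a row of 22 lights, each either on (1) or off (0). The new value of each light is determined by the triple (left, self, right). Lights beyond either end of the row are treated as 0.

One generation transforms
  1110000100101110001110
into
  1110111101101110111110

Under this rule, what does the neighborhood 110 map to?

At position 2 the neighborhood is 110; the next row has 1 there.

1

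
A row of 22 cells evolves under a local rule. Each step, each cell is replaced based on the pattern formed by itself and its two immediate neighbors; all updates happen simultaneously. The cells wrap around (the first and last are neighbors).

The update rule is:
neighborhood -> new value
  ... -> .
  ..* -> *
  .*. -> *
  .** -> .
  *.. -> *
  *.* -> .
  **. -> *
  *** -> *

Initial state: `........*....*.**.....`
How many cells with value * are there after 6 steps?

.......***..**..**....
......*.****.***.**...
.....**..***..**..**..
....*.***.****.***.**.
...**..**..***..**..**
*.*.***.***.****.***.*
count of *: 16

16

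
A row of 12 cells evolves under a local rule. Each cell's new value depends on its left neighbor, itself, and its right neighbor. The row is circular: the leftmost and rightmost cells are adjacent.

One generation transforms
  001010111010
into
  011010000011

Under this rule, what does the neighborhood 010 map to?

At position 2 the neighborhood is 010; the next row has 1 there.

1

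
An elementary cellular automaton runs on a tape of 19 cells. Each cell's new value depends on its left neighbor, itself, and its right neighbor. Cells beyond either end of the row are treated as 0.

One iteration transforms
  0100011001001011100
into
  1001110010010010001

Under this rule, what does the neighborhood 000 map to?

At position 3 the neighborhood is 000; the next row has 1 there.

1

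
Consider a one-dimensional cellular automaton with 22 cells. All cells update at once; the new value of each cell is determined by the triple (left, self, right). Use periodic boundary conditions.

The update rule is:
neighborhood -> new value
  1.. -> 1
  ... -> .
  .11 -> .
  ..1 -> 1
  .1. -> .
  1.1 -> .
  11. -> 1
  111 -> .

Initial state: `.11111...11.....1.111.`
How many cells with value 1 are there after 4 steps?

1....11.1.11...1....11
11..1.1....11.1.1..1..
.111...1..1.1....11.11
...11.1.11...1..1.1..1
count of 1: 9

9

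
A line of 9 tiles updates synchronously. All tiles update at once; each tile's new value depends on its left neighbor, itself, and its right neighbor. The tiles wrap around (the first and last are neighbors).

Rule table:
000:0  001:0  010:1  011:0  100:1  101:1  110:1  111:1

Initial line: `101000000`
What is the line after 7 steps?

111100000
011110000
001111000
000111100
000011110
000001111
100000111

100000111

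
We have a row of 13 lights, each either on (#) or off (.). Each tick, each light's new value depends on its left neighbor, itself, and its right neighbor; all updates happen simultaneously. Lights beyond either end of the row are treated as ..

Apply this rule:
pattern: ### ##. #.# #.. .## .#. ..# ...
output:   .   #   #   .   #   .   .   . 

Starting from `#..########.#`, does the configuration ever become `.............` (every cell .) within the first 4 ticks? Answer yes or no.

no

tick 1: ...#......##.
tick 2: ..........##.
tick 3: ..........##.  (fixed point — unchanged through tick 4)
tick 4 is ..........##., still not uniform .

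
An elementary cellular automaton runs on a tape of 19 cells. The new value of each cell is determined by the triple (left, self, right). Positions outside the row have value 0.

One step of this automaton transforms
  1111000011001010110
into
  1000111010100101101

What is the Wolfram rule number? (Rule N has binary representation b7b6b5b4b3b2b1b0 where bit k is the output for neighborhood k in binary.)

57

position 1: 111 → 0  (bit 7 = 0)
position 3: 110 → 0  (bit 6 = 0)
position 13: 101 → 1  (bit 5 = 1)
position 4: 100 → 1  (bit 4 = 1)
position 0: 011 → 1  (bit 3 = 1)
position 12: 010 → 0  (bit 2 = 0)
position 7: 001 → 0  (bit 1 = 0)
position 5: 000 → 1  (bit 0 = 1)
bits b7..b0 = 00111001 = 57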